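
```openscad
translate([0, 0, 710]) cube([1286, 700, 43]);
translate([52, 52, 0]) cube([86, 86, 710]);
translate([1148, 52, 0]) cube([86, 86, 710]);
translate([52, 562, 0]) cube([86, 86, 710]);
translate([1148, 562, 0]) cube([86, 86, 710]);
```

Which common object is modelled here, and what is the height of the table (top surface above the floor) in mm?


A table. The table height is 753 mm.

A 1286×700×43 slab sits at z = 710 on four 86 mm square posts — a table. The top surface is at 710 + 43 = 753 mm.


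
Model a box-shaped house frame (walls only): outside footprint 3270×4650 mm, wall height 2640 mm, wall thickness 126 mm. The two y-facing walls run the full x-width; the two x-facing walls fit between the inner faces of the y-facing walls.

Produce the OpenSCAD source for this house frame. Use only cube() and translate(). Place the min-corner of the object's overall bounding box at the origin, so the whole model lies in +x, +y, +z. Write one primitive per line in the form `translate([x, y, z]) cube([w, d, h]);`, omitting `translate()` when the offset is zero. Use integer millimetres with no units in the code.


cube([3270, 126, 2640]);
translate([0, 4524, 0]) cube([3270, 126, 2640]);
translate([0, 126, 0]) cube([126, 4398, 2640]);
translate([3144, 126, 0]) cube([126, 4398, 2640]);


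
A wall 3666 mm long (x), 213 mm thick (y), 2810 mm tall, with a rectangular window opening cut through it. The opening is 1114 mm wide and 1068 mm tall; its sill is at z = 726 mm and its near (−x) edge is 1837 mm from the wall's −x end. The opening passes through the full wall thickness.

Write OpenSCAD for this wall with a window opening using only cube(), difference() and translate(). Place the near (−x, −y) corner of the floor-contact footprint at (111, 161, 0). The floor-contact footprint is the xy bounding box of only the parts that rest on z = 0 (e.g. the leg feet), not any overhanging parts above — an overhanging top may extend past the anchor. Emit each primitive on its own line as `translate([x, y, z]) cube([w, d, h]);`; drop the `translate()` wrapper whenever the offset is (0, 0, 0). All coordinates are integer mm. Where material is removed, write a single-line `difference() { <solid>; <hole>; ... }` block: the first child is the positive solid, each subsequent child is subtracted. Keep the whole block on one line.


difference() { translate([111, 161, 0]) cube([3666, 213, 2810]); translate([1948, 161, 726]) cube([1114, 213, 1068]); }


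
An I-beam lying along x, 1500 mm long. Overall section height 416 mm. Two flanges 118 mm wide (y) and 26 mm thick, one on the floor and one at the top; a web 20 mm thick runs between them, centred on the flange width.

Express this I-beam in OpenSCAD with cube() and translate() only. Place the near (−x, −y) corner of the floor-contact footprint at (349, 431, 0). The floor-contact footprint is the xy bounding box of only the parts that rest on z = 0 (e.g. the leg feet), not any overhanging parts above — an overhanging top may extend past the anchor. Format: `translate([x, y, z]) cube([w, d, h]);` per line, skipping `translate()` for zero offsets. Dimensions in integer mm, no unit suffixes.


translate([349, 431, 0]) cube([1500, 118, 26]);
translate([349, 480, 26]) cube([1500, 20, 364]);
translate([349, 431, 390]) cube([1500, 118, 26]);


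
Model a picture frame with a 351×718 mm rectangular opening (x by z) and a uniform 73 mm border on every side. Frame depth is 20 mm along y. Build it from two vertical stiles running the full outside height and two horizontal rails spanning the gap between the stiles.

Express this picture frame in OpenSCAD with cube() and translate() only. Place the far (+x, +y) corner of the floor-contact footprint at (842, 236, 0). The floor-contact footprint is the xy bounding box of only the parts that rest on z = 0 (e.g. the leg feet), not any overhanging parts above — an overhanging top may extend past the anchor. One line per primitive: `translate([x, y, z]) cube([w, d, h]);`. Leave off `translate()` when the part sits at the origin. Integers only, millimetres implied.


translate([345, 216, 0]) cube([73, 20, 864]);
translate([769, 216, 0]) cube([73, 20, 864]);
translate([418, 216, 0]) cube([351, 20, 73]);
translate([418, 216, 791]) cube([351, 20, 73]);


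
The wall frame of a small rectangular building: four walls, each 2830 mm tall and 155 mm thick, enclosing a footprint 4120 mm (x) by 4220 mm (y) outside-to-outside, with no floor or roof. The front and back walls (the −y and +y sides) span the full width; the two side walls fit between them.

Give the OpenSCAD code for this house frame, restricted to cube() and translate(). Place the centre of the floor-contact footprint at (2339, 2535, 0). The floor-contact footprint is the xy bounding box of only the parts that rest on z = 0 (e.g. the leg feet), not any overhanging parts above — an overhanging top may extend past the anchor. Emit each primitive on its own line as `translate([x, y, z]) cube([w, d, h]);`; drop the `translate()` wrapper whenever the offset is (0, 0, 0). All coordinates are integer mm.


translate([279, 425, 0]) cube([4120, 155, 2830]);
translate([279, 4490, 0]) cube([4120, 155, 2830]);
translate([279, 580, 0]) cube([155, 3910, 2830]);
translate([4244, 580, 0]) cube([155, 3910, 2830]);


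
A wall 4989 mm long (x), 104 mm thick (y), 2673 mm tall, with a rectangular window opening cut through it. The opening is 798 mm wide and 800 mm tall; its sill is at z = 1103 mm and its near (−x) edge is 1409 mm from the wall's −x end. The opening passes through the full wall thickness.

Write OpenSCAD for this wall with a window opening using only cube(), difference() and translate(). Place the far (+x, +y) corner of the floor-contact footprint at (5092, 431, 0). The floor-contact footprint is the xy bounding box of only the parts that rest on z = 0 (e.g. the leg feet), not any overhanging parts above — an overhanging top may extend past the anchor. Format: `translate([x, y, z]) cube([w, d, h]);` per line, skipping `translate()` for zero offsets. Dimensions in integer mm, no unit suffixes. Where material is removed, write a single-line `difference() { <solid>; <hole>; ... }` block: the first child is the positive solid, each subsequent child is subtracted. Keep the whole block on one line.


difference() { translate([103, 327, 0]) cube([4989, 104, 2673]); translate([1512, 327, 1103]) cube([798, 104, 800]); }


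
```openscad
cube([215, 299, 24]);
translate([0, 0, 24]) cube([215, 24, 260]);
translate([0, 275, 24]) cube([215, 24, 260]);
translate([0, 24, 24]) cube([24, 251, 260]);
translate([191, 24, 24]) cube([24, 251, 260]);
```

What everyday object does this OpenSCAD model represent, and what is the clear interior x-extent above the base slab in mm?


An open box. The internal width is 167 mm.

A 215×299 base slab with four walls standing on it — an open box. The base is 215 mm wide and the walls are 24 mm thick, so the internal width is 215 − 2 × 24 = 167 mm.


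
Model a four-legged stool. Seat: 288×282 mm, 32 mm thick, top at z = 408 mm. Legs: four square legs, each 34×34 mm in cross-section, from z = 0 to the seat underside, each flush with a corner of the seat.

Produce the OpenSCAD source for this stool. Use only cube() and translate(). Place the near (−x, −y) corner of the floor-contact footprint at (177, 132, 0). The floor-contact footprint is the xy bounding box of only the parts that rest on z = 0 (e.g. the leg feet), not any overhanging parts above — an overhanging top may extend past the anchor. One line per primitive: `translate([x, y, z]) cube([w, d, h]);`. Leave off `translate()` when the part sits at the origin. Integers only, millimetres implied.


translate([177, 132, 376]) cube([288, 282, 32]);
translate([177, 132, 0]) cube([34, 34, 376]);
translate([431, 132, 0]) cube([34, 34, 376]);
translate([177, 380, 0]) cube([34, 34, 376]);
translate([431, 380, 0]) cube([34, 34, 376]);


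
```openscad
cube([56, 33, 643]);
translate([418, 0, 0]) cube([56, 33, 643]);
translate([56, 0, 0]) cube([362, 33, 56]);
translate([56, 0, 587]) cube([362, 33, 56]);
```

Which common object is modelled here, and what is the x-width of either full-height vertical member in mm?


A picture frame. The border width is 56 mm.

Four thin pieces enclosing a rectangular opening — a picture frame. The two full-height stiles are 643 mm tall; the top rail sits at z = 587 and is 56 mm tall, so the border above the opening is 643 − 587 = 56 mm, matching the stile x-width.


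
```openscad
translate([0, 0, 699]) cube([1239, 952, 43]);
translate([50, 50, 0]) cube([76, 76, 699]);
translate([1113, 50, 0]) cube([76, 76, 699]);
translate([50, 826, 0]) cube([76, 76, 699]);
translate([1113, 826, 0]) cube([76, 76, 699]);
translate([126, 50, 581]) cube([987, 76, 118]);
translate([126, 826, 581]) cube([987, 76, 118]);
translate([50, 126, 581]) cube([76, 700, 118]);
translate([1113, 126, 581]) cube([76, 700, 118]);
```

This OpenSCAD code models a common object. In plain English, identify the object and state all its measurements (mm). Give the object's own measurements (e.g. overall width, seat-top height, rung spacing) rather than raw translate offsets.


A table: top 1239 mm (x) × 952 mm (y), 43 mm thick, upper face at z = 742 mm, on four 76×76 mm square legs, each inset 50 mm from the nearest pair of top edges from z = 0 to the bottom of the top. Four apron rails, 76 mm thick and 118 mm tall, run between adjacent legs with their top edges flush with the underside of the top and their outer faces flush with the legs' outer faces.


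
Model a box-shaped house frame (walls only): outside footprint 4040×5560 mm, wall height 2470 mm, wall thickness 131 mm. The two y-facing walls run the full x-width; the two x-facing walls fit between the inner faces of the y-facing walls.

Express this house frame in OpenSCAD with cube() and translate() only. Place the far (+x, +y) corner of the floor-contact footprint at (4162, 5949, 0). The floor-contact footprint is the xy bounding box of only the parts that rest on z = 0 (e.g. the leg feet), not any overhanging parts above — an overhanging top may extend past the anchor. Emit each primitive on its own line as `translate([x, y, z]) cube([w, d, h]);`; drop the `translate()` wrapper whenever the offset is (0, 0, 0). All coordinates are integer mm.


translate([122, 389, 0]) cube([4040, 131, 2470]);
translate([122, 5818, 0]) cube([4040, 131, 2470]);
translate([122, 520, 0]) cube([131, 5298, 2470]);
translate([4031, 520, 0]) cube([131, 5298, 2470]);


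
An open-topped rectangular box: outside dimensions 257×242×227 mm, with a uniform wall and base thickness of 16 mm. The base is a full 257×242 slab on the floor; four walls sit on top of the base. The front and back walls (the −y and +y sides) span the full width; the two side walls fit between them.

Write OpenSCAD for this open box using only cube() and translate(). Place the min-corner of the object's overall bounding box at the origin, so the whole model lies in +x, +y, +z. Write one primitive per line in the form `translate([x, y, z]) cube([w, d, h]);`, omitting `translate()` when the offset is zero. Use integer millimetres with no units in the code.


cube([257, 242, 16]);
translate([0, 0, 16]) cube([257, 16, 211]);
translate([0, 226, 16]) cube([257, 16, 211]);
translate([0, 16, 16]) cube([16, 210, 211]);
translate([241, 16, 16]) cube([16, 210, 211]);


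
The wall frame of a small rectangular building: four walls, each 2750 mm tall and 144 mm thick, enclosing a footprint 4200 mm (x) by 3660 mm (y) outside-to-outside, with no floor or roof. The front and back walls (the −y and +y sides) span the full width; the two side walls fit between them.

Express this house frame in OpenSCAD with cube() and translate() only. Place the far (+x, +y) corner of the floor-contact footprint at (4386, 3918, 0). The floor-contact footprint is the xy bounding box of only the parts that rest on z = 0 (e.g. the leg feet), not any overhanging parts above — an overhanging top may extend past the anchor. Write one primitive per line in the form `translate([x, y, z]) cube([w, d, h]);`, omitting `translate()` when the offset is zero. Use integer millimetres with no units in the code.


translate([186, 258, 0]) cube([4200, 144, 2750]);
translate([186, 3774, 0]) cube([4200, 144, 2750]);
translate([186, 402, 0]) cube([144, 3372, 2750]);
translate([4242, 402, 0]) cube([144, 3372, 2750]);


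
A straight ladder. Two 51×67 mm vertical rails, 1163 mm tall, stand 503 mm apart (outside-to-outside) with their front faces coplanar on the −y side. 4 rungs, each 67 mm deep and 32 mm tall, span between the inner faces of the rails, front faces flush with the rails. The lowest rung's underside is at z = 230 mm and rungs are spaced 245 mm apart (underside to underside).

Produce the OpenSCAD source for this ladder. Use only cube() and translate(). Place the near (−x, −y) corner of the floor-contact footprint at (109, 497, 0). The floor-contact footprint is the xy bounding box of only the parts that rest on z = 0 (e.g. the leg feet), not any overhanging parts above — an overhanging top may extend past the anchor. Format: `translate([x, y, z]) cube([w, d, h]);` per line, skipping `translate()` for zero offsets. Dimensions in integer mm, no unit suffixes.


translate([109, 497, 0]) cube([51, 67, 1163]);
translate([561, 497, 0]) cube([51, 67, 1163]);
translate([160, 497, 230]) cube([401, 67, 32]);
translate([160, 497, 475]) cube([401, 67, 32]);
translate([160, 497, 720]) cube([401, 67, 32]);
translate([160, 497, 965]) cube([401, 67, 32]);


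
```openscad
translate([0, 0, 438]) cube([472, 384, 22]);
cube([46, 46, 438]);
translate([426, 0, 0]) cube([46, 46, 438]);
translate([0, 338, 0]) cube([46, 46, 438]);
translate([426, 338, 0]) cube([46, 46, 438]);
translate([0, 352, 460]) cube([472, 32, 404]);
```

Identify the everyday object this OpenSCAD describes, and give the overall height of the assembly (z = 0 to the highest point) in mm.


A chair. The overall height is 864 mm.

A slab on four corner posts with a tall panel at the back — a chair. The seat slab sits at z = 438 with thickness 22, and the 404 mm backrest starts at the seat top, so the overall height is 438 + 22 + 404 = 864 mm.


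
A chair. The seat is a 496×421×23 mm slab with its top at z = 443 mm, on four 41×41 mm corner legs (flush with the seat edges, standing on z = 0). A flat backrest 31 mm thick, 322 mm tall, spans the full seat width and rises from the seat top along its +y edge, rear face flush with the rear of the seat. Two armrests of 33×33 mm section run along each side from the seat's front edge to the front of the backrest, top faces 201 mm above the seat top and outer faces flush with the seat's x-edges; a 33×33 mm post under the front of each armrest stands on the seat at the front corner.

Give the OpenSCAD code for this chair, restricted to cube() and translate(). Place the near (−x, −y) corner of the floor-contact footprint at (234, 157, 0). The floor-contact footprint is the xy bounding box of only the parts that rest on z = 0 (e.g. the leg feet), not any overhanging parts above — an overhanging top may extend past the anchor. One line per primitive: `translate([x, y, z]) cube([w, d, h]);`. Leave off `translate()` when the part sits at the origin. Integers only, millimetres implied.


// leg_h = 443 - 23 = 420
// arm post h = 201 - 33 = 168
translate([234, 157, 420]) cube([496, 421, 23]);
translate([234, 157, 0]) cube([41, 41, 420]);
translate([689, 157, 0]) cube([41, 41, 420]);
translate([234, 537, 0]) cube([41, 41, 420]);
translate([689, 537, 0]) cube([41, 41, 420]);
translate([234, 547, 443]) cube([496, 31, 322]);
translate([234, 157, 611]) cube([33, 390, 33]);
translate([697, 157, 611]) cube([33, 390, 33]);
translate([234, 157, 443]) cube([33, 33, 168]);
translate([697, 157, 443]) cube([33, 33, 168]);


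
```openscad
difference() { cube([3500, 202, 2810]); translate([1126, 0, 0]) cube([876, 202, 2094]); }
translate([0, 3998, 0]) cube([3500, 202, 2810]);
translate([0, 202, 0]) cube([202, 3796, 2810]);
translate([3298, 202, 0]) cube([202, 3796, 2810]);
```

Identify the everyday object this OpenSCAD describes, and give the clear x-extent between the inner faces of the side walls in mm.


A single room. The interior width is 3096 mm.

Four walls enclosing a rectangle with a door in the front wall — a room. Outside width 3500 minus two 202 mm walls gives 3096 mm.


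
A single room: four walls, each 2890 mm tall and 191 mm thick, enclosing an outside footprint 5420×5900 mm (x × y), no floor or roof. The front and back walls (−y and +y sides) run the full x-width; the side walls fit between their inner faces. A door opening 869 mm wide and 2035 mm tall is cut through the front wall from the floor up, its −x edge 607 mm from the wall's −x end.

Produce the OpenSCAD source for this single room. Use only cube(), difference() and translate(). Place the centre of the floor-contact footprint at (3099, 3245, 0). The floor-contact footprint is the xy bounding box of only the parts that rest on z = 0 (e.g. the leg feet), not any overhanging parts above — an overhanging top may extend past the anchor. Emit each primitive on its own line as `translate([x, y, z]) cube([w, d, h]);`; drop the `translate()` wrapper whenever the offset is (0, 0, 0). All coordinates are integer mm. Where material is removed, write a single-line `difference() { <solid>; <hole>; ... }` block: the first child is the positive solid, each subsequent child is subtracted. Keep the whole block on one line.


difference() { translate([389, 295, 0]) cube([5420, 191, 2890]); translate([996, 295, 0]) cube([869, 191, 2035]); }
translate([389, 6004, 0]) cube([5420, 191, 2890]);
translate([389, 486, 0]) cube([191, 5518, 2890]);
translate([5618, 486, 0]) cube([191, 5518, 2890]);


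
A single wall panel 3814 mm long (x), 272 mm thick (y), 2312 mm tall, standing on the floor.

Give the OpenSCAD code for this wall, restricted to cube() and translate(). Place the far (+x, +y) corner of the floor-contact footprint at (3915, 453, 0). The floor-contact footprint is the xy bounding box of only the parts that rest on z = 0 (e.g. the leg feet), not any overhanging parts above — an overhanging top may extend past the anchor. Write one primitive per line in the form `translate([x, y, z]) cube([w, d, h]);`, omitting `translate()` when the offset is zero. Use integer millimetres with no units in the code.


translate([101, 181, 0]) cube([3814, 272, 2312]);


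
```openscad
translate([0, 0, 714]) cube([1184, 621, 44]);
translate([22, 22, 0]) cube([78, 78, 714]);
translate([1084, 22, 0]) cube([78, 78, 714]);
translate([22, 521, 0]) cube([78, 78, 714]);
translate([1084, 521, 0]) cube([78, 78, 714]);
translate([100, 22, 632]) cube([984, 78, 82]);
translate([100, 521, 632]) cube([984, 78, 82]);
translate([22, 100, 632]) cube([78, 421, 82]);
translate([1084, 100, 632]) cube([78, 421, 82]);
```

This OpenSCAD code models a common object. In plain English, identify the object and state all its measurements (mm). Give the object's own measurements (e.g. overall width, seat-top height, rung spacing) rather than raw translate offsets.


A table: top 1184 mm (x) × 621 mm (y), 44 mm thick, upper face at z = 758 mm, on four 78×78 mm square legs, each inset 22 mm from the nearest pair of top edges from z = 0 to the bottom of the top. Four apron rails, 78 mm thick and 82 mm tall, run between adjacent legs with their top edges flush with the underside of the top and their outer faces flush with the legs' outer faces.


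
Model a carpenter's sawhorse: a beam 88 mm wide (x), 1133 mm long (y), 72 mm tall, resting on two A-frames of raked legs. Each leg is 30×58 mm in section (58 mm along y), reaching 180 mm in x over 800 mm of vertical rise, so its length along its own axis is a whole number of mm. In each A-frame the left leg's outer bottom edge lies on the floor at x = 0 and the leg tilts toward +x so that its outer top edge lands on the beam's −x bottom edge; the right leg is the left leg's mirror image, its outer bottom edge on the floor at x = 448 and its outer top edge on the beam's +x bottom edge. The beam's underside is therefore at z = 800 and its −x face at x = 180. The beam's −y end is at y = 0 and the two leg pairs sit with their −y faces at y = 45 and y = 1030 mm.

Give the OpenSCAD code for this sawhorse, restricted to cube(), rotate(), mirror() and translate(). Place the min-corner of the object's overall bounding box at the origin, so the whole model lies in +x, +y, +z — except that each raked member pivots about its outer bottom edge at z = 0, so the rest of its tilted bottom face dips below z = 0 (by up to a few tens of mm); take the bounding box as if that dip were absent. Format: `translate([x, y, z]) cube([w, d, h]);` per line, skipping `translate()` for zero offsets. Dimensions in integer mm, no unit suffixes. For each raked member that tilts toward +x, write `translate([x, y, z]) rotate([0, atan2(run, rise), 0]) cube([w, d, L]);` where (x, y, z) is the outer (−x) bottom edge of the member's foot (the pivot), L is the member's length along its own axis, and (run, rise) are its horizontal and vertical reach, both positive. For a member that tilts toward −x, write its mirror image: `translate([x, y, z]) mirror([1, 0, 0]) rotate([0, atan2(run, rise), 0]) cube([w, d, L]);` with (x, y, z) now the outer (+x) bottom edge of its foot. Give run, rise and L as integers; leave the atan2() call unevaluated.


translate([180, 0, 800]) cube([88, 1133, 72]);
translate([0, 45, 0]) rotate([0, atan2(180, 800), 0]) cube([30, 58, 820]);
translate([448, 45, 0]) mirror([1, 0, 0]) rotate([0, atan2(180, 800), 0]) cube([30, 58, 820]);
translate([0, 1030, 0]) rotate([0, atan2(180, 800), 0]) cube([30, 58, 820]);
translate([448, 1030, 0]) mirror([1, 0, 0]) rotate([0, atan2(180, 800), 0]) cube([30, 58, 820]);


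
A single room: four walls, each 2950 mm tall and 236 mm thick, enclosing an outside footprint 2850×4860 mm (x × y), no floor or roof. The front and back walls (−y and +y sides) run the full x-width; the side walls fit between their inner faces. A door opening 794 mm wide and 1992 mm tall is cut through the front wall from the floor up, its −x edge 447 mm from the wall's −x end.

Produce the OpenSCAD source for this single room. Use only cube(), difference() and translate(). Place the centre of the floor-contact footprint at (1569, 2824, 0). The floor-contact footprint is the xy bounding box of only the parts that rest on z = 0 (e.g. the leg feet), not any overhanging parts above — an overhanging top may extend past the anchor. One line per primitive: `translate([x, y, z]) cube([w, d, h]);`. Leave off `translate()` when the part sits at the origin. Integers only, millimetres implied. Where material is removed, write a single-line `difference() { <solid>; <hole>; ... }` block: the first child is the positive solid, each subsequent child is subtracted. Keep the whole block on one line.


difference() { translate([144, 394, 0]) cube([2850, 236, 2950]); translate([591, 394, 0]) cube([794, 236, 1992]); }
translate([144, 5018, 0]) cube([2850, 236, 2950]);
translate([144, 630, 0]) cube([236, 4388, 2950]);
translate([2758, 630, 0]) cube([236, 4388, 2950]);


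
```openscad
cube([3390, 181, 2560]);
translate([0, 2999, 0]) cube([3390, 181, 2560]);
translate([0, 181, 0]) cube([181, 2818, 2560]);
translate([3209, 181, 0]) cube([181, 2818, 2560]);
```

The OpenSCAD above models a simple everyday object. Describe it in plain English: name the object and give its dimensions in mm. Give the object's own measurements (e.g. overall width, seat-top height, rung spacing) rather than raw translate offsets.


The wall frame of a small rectangular building: four walls, each 2560 mm tall and 181 mm thick, enclosing a footprint 3390 mm (x) by 3180 mm (y) outside-to-outside, with no floor or roof. The front and back walls (the −y and +y sides) span the full width; the two side walls fit between them.


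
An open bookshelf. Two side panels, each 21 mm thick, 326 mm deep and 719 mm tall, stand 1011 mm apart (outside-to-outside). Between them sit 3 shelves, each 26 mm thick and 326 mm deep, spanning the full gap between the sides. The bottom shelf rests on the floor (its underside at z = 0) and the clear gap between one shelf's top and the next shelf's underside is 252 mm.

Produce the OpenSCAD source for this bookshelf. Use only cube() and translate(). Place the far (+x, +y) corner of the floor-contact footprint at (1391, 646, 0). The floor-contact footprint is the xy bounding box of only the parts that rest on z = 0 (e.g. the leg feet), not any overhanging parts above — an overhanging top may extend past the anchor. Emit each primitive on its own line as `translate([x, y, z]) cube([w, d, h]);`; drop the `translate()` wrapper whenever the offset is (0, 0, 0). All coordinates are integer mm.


translate([380, 320, 0]) cube([21, 326, 719]);
translate([1370, 320, 0]) cube([21, 326, 719]);
translate([401, 320, 0]) cube([969, 326, 26]);
translate([401, 320, 278]) cube([969, 326, 26]);
translate([401, 320, 556]) cube([969, 326, 26]);


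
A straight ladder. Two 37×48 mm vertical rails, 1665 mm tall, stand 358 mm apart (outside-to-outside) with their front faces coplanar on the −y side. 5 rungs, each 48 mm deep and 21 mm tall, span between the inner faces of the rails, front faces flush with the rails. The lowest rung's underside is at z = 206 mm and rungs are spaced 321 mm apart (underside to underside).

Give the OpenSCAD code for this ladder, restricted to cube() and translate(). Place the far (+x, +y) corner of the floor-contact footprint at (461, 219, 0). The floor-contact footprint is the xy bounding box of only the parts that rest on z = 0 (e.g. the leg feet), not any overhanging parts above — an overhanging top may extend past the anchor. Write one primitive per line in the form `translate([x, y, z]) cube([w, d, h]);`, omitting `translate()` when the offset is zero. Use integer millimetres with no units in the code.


translate([103, 171, 0]) cube([37, 48, 1665]);
translate([424, 171, 0]) cube([37, 48, 1665]);
translate([140, 171, 206]) cube([284, 48, 21]);
translate([140, 171, 527]) cube([284, 48, 21]);
translate([140, 171, 848]) cube([284, 48, 21]);
translate([140, 171, 1169]) cube([284, 48, 21]);
translate([140, 171, 1490]) cube([284, 48, 21]);


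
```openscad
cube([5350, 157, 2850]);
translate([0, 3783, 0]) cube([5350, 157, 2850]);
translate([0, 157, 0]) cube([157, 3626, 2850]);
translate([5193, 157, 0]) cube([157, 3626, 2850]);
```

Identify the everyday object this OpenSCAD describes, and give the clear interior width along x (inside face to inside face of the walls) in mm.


A house (or room) frame. The interior width is 5036 mm.

Four 2850 mm walls enclosing a rectangle with no floor or roof — a room or house frame. Outside width is 5350 mm and wall thickness is 157 mm, so the interior width is 5350 − 2 × 157 = 5036 mm.


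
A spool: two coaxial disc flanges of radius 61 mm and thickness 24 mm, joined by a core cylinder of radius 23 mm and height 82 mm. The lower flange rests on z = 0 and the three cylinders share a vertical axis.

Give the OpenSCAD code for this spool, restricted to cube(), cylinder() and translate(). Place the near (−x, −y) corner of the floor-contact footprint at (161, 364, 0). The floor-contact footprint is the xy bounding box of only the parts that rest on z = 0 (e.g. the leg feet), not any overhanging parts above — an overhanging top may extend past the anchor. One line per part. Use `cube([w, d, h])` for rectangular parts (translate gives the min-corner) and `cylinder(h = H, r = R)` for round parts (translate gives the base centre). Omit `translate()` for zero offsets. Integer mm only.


translate([222, 425, 0]) cylinder(h = 24, r = 61);
translate([222, 425, 24]) cylinder(h = 82, r = 23);
translate([222, 425, 106]) cylinder(h = 24, r = 61);


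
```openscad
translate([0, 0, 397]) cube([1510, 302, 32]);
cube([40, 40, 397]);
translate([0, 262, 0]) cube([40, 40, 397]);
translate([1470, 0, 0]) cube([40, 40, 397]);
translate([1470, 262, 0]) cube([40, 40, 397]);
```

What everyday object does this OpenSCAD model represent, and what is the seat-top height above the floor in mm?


A bench. The seat-top height is 429 mm.

A long slab on four corner posts — a bench. The slab sits at z = 397 with thickness 32, so the top is 397 + 32 = 429 mm.


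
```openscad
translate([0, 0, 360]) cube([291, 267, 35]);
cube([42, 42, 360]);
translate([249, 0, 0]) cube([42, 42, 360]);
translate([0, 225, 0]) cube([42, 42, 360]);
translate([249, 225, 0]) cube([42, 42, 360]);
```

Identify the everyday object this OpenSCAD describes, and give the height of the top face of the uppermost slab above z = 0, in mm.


A stool. The seat height is 395 mm.

A 291×267×35 slab at z = 360 on four corner posts — a stool. The seat top is 360 + 35 = 395 mm.


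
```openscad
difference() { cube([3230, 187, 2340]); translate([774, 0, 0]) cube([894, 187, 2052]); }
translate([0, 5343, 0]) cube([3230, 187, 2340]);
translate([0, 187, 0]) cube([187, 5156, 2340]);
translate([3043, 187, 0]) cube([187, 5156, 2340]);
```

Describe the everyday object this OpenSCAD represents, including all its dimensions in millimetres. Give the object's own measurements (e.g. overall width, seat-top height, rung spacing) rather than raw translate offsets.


A single room: four walls, each 2340 mm tall and 187 mm thick, enclosing an outside footprint 3230×5530 mm (x × y), no floor or roof. The front and back walls (−y and +y sides) run the full x-width; the side walls fit between their inner faces. A door opening 894 mm wide and 2052 mm tall is cut through the front wall from the floor up, its −x edge 774 mm from the wall's −x end.


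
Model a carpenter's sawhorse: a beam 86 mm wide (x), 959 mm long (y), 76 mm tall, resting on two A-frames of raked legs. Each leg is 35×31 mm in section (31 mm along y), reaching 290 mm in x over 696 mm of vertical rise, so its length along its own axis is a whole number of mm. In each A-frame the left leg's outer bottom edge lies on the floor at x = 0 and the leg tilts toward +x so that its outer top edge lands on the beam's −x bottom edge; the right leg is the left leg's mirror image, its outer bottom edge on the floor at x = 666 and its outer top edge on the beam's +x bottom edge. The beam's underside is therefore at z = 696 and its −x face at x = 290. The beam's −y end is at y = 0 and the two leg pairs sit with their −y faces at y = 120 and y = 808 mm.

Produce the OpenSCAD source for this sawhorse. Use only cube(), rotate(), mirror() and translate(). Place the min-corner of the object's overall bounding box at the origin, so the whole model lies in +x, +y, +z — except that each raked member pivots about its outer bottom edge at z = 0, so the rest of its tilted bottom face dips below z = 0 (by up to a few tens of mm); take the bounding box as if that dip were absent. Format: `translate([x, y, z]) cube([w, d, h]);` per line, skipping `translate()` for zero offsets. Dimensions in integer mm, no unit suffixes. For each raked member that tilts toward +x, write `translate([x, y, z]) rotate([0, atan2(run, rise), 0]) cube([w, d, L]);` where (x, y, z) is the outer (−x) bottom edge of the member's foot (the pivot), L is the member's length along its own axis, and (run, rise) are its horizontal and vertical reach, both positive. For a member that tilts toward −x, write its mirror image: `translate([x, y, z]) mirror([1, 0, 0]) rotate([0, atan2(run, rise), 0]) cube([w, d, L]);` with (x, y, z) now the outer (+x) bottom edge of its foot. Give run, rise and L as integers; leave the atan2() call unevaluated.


translate([290, 0, 696]) cube([86, 959, 76]);
translate([0, 120, 0]) rotate([0, atan2(290, 696), 0]) cube([35, 31, 754]);
translate([666, 120, 0]) mirror([1, 0, 0]) rotate([0, atan2(290, 696), 0]) cube([35, 31, 754]);
translate([0, 808, 0]) rotate([0, atan2(290, 696), 0]) cube([35, 31, 754]);
translate([666, 808, 0]) mirror([1, 0, 0]) rotate([0, atan2(290, 696), 0]) cube([35, 31, 754]);


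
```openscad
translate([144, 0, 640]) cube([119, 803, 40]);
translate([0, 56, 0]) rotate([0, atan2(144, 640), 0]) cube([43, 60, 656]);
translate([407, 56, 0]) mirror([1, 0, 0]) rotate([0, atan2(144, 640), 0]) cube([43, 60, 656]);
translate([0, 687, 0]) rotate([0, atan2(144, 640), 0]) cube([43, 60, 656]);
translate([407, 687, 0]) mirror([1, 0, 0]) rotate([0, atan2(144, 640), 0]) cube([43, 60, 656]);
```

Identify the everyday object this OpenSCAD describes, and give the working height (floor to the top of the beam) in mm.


A sawhorse. The overall height is 680 mm.

A beam across two mirrored pairs of raked legs — a sawhorse. The beam's underside is at z = 640 (matching the legs' vertical rise in atan2(144, 640)) and the beam is 40 mm tall, so its top is at 640 + 40 = 680 mm. The raked legs top out at the beam's underside, so that is the highest point.


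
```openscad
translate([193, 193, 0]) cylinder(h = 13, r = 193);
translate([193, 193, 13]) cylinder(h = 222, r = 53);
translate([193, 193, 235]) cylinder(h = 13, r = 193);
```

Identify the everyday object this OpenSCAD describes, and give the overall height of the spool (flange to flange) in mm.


A spool. The overall height is 248 mm.

Three coaxial cylinders, large–small–large — a spool. Two 13 mm flanges and a 222 mm core give 13 + 222 + 13 = 248 mm.


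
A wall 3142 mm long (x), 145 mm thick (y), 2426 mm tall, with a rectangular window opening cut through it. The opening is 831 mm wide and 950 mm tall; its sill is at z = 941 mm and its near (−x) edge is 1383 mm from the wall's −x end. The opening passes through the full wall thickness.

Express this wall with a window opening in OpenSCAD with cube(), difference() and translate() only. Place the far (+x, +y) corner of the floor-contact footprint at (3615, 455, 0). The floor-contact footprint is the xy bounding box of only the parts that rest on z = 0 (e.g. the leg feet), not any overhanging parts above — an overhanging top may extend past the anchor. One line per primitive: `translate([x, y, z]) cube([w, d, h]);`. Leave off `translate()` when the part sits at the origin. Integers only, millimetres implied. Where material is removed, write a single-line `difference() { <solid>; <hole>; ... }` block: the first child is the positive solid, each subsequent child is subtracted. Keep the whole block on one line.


difference() { translate([473, 310, 0]) cube([3142, 145, 2426]); translate([1856, 310, 941]) cube([831, 145, 950]); }


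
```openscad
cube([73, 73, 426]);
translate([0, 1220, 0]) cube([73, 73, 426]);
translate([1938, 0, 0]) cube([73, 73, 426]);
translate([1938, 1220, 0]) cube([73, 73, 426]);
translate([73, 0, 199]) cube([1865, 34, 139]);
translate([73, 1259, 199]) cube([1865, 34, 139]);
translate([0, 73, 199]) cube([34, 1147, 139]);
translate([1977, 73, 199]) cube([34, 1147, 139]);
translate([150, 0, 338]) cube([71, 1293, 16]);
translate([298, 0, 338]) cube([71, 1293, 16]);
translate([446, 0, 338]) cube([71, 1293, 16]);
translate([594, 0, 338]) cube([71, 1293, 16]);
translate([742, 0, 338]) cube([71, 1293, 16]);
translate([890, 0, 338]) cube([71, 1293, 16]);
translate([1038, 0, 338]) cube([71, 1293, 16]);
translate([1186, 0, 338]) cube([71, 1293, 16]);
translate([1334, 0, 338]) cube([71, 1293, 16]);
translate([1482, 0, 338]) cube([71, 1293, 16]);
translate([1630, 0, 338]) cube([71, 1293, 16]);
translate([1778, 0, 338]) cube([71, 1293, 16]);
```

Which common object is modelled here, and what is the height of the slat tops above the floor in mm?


A bed frame. The slat-top height is 354 mm.

Four posts, four rails, and a row of slats — a bed frame. Slats sit on the rails at z = 199 + 139 = 338; with slat thickness 16, the top is 354 mm.


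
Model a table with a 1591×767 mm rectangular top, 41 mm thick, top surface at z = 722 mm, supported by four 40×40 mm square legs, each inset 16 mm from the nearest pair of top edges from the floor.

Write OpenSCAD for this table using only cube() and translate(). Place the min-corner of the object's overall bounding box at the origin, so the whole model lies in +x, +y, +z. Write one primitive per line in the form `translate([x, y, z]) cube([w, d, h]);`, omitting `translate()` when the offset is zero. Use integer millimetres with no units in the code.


translate([0, 0, 681]) cube([1591, 767, 41]);
translate([16, 16, 0]) cube([40, 40, 681]);
translate([1535, 16, 0]) cube([40, 40, 681]);
translate([16, 711, 0]) cube([40, 40, 681]);
translate([1535, 711, 0]) cube([40, 40, 681]);


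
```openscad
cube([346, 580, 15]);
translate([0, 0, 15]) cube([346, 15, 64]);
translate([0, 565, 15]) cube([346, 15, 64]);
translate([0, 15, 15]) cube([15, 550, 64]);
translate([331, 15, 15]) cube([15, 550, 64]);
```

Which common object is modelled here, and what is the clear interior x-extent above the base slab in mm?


An open box. The internal width is 316 mm.

A 346×580 base slab with four walls standing on it — an open box. The base is 346 mm wide and the walls are 15 mm thick, so the internal width is 346 − 2 × 15 = 316 mm.


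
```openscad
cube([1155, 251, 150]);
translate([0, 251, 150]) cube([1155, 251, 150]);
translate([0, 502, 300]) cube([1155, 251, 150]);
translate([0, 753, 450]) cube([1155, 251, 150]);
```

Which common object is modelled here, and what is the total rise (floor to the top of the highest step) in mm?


A staircase. The total rise is 600 mm.

4 identical blocks, each offset up and back from the previous — a staircase. Each step is 150 mm tall and there are 4 of them, so the total rise is 4 × 150 = 600 mm.


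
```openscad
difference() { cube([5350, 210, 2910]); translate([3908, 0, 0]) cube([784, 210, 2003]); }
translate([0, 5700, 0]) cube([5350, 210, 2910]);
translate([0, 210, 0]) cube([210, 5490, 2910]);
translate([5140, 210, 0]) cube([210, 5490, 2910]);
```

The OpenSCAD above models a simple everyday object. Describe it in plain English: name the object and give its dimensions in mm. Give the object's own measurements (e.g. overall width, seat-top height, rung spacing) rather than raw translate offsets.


A single room: four walls, each 2910 mm tall and 210 mm thick, enclosing an outside footprint 5350×5910 mm (x × y), no floor or roof. The front and back walls (−y and +y sides) run the full x-width; the side walls fit between their inner faces. A door opening 784 mm wide and 2003 mm tall is cut through the front wall from the floor up, its −x edge 3908 mm from the wall's −x end.


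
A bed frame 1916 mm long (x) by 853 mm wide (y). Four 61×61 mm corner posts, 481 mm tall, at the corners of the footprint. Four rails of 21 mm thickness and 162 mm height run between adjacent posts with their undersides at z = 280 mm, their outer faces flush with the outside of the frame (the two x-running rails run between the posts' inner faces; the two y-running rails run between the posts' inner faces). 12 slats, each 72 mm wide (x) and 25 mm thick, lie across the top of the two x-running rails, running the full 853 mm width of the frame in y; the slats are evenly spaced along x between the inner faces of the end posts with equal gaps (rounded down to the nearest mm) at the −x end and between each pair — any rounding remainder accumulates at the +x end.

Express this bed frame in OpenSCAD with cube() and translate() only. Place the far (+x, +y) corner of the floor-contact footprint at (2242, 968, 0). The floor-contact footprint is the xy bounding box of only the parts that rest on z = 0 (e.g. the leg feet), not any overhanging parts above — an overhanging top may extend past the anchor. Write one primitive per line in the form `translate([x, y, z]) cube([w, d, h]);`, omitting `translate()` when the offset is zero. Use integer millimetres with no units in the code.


translate([326, 115, 0]) cube([61, 61, 481]);
translate([326, 907, 0]) cube([61, 61, 481]);
translate([2181, 115, 0]) cube([61, 61, 481]);
translate([2181, 907, 0]) cube([61, 61, 481]);
translate([387, 115, 280]) cube([1794, 21, 162]);
translate([387, 947, 280]) cube([1794, 21, 162]);
translate([326, 176, 280]) cube([21, 731, 162]);
translate([2221, 176, 280]) cube([21, 731, 162]);
translate([458, 115, 442]) cube([72, 853, 25]);
translate([601, 115, 442]) cube([72, 853, 25]);
translate([744, 115, 442]) cube([72, 853, 25]);
translate([887, 115, 442]) cube([72, 853, 25]);
translate([1030, 115, 442]) cube([72, 853, 25]);
translate([1173, 115, 442]) cube([72, 853, 25]);
translate([1316, 115, 442]) cube([72, 853, 25]);
translate([1459, 115, 442]) cube([72, 853, 25]);
translate([1602, 115, 442]) cube([72, 853, 25]);
translate([1745, 115, 442]) cube([72, 853, 25]);
translate([1888, 115, 442]) cube([72, 853, 25]);
translate([2031, 115, 442]) cube([72, 853, 25]);
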